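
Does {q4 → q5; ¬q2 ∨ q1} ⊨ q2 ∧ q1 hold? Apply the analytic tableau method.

No

Initial set: {T (q4 → q5); T (¬q2 ∨ q1); F (q2 ∧ q1)}.
T (q4 → q5): β-rule — branch into F q4  //  T q5.
  branch 1 (add F q4):
    T (¬q2 ∨ q1): β-rule — branch into T ¬q2  //  T q1.
      branch 1.1 (add T ¬q2):
        F (q2 ∧ q1): β-rule — branch into F q2  //  F q1.
          branch 1.1.1 (add F q2):
            ○ open, literals {q2=false, q4=false}.
          branch 1.1.2 (add F q1):
            ○ open, literals {q1=false, q2=false, q4=false}.
      branch 1.2 (add T q1):
        F (q2 ∧ q1): β-rule — branch into F q2  //  F q1.
          branch 1.2.1 (add F q2):
            ○ open, literals {q1=true, q2=false, q4=false}.
          branch 1.2.2 (add F q1):
            × closes — contains both q1 and ¬q1.
  branch 2 (add T q5):
    T (¬q2 ∨ q1): β-rule — branch into T ¬q2  //  T q1.
      branch 2.1 (add T ¬q2):
        F (q2 ∧ q1): β-rule — branch into F q2  //  F q1.
          branch 2.1.1 (add F q2):
            ○ open, literals {q2=false, q5=true}.
          branch 2.1.2 (add F q1):
            ○ open, literals {q1=false, q2=false, q5=true}.
      branch 2.2 (add T q1):
        F (q2 ∧ q1): β-rule — branch into F q2  //  F q1.
          branch 2.2.1 (add F q2):
            ○ open, literals {q1=true, q2=false, q5=true}.
          branch 2.2.2 (add F q1):
            × closes — contains both q1 and ¬q1.
2 branches closed, 6 open.
An open branch gives a countermodel: q2=false, q4=false (unmentioned atoms arbitrary); the premises hold there but the conclusion fails.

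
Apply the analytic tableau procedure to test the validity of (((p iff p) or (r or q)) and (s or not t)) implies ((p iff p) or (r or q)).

Assume the negation and expand:
Initial set: {not ((((p iff p) or (r or q)) and (s or not t)) implies ((p iff p) or (r or q)))}.
not ((((p iff p) or (r or q)) and (s or not t)) implies ((p iff p) or (r or q))): α-rule — add (((p iff p) or (r or q)) and (s or not t)), not ((p iff p) or (r or q)).
(((p iff p) or (r or q)) and (s or not t)): α-rule — add ((p iff p) or (r or q)), (s or not t).
not ((p iff p) or (r or q)): α-rule — add not (p iff p), not (r or q).
not (r or q): α-rule — add not r, not q.
((p iff p) or (r or q)): β-rule — branch into (p iff p)  //  (r or q).
  branch 1 (add (p iff p)):
    (s or not t): β-rule — branch into s  //  not t.
      branch 1.1 (add s):
        not (p iff p): β-rule — branch into p, not p  //  not p, p.
          branch 1.1.1 (add p, not p):
            × closes — contains both p and not p.
          branch 1.1.2 (add not p, p):
            × closes — contains both p and not p.
      branch 1.2 (add not t):
        not (p iff p): β-rule — branch into p, not p  //  not p, p.
          branch 1.2.1 (add p, not p):
            × closes — contains both p and not p.
          branch 1.2.2 (add not p, p):
            × closes — contains both p and not p.
  branch 2 (add (r or q)):
    (s or not t): β-rule — branch into s  //  not t.
      branch 2.1 (add s):
        not (p iff p): β-rule — branch into p, not p  //  not p, p.
          branch 2.1.1 (add p, not p):
            × closes — contains both p and not p.
          branch 2.1.2 (add not p, p):
            × closes — contains both p and not p.
      branch 2.2 (add not t):
        not (p iff p): β-rule — branch into p, not p  //  not p, p.
          branch 2.2.1 (add p, not p):
            × closes — contains both p and not p.
          branch 2.2.2 (add not p, p):
            × closes — contains both p and not p.
All 8 branches close.
Every branch closed, so the negation is unsatisfiable and the formula is valid.

Valid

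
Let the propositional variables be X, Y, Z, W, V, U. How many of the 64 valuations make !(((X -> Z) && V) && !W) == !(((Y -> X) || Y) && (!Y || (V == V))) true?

12

Initial set: {T (!(((X -> Z) && V) && !W) == !(((Y -> X) || Y) && (!Y || (V == V))))}.
T (!(((X -> Z) && V) && !W) == !(((Y -> X) || Y) && (!Y || (V == V)))): β-rule — branch into T !(((X -> Z) && V) && !W), T !(((Y -> X) || Y) && (!Y || (V == V)))  //  F !(((X -> Z) && V) && !W), F !(((Y -> X) || Y) && (!Y || (V == V))).
  branch 1 (add T !(((X -> Z) && V) && !W), T !(((Y -> X) || Y) && (!Y || (V == V)))):
    T !(((X -> Z) && V) && !W): β-rule — branch into F ((X -> Z) && V)  //  F !W.
      branch 1.1 (add F ((X -> Z) && V)):
        T !(((Y -> X) || Y) && (!Y || (V == V))): β-rule — branch into F ((Y -> X) || Y)  //  F (!Y || (V == V)).
          branch 1.1.1 (add F ((Y -> X) || Y)):
            F ((Y -> X) || Y): α-rule — add F (Y -> X), F Y.
            F (Y -> X): α-rule — add T Y, F X.
            × closes — contains both Y and !Y.
          branch 1.1.2 (add F (!Y || (V == V))):
            F (!Y || (V == V)): α-rule — add F !Y, F (V == V).
            F ((X -> Z) && V): β-rule — branch into F (X -> Z)  //  F V.
              branch 1.1.2.1 (add F (X -> Z)):
                F (X -> Z): α-rule — add T X, F Z.
                F (V == V): β-rule — branch into T V, F V  //  F V, T V.
                  branch 1.1.2.1.1 (add T V, F V):
                    × closes — contains both V and !V.
                  branch 1.1.2.1.2 (add F V, T V):
                    × closes — contains both V and !V.
              branch 1.1.2.2 (add F V):
                F (V == V): β-rule — branch into T V, F V  //  F V, T V.
                  branch 1.1.2.2.1 (add T V, F V):
                    × closes — contains both V and !V.
                  branch 1.1.2.2.2 (add F V, T V):
                    × closes — contains both V and !V.
      branch 1.2 (add F !W):
        T !(((Y -> X) || Y) && (!Y || (V == V))): β-rule — branch into F ((Y -> X) || Y)  //  F (!Y || (V == V)).
          branch 1.2.1 (add F ((Y -> X) || Y)):
            F ((Y -> X) || Y): α-rule — add F (Y -> X), F Y.
            F (Y -> X): α-rule — add T Y, F X.
            × closes — contains both Y and !Y.
          branch 1.2.2 (add F (!Y || (V == V))):
            F (!Y || (V == V)): α-rule — add F !Y, F (V == V).
            F (V == V): β-rule — branch into T V, F V  //  F V, T V.
              branch 1.2.2.1 (add T V, F V):
                × closes — contains both V and !V.
              branch 1.2.2.2 (add F V, T V):
                × closes — contains both V and !V.
  branch 2 (add F !(((X -> Z) && V) && !W), F !(((Y -> X) || Y) && (!Y || (V == V)))):
    F !(((X -> Z) && V) && !W): α-rule — add T ((X -> Z) && V), T !W.
    F !(((Y -> X) || Y) && (!Y || (V == V))): α-rule — add T ((Y -> X) || Y), T (!Y || (V == V)).
    T ((X -> Z) && V): α-rule — add T (X -> Z), T V.
    T ((Y -> X) || Y): β-rule — branch into T (Y -> X)  //  T Y.
      branch 2.1 (add T (Y -> X)):
        T (!Y || (V == V)): β-rule — branch into T !Y  //  T (V == V).
          branch 2.1.1 (add T !Y):
            T (X -> Z): β-rule — branch into F X  //  T Z.
              branch 2.1.1.1 (add F X):
                T (Y -> X): β-rule — branch into F Y  //  T X.
                  branch 2.1.1.1.1 (add F Y):
                    ○ open, literals {V=1, W=0, X=0, Y=0}.
                  branch 2.1.1.1.2 (add T X):
                    × closes — contains both X and !X.
              branch 2.1.1.2 (add T Z):
                T (Y -> X): β-rule — branch into F Y  //  T X.
                  branch 2.1.1.2.1 (add F Y):
                    ○ open, literals {V=1, W=0, Y=0, Z=1}.
                  branch 2.1.1.2.2 (add T X):
                    ○ open, literals {V=1, W=0, X=1, Y=0, Z=1}.
          branch 2.1.2 (add T (V == V)):
            T (X -> Z): β-rule — branch into F X  //  T Z.
              branch 2.1.2.1 (add F X):
                T (Y -> X): β-rule — branch into F Y  //  T X.
                  branch 2.1.2.1.1 (add F Y):
                    T (V == V): β-rule — branch into T V, T V  //  F V, F V.
                      branch 2.1.2.1.1.1 (add T V, T V):
                        ○ open, literals {V=1, W=0, X=0, Y=0}.
                      branch 2.1.2.1.1.2 (add F V, F V):
                        × closes — contains both V and !V.
                  branch 2.1.2.1.2 (add T X):
                    × closes — contains both X and !X.
              branch 2.1.2.2 (add T Z):
                T (Y -> X): β-rule — branch into F Y  //  T X.
                  branch 2.1.2.2.1 (add F Y):
                    T (V == V): β-rule — branch into T V, T V  //  F V, F V.
                      branch 2.1.2.2.1.1 (add T V, T V):
                        ○ open, literals {V=1, W=0, Y=0, Z=1}.
                      branch 2.1.2.2.1.2 (add F V, F V):
                        × closes — contains both V and !V.
                  branch 2.1.2.2.2 (add T X):
                    T (V == V): β-rule — branch into T V, T V  //  F V, F V.
                      branch 2.1.2.2.2.1 (add T V, T V):
                        ○ open, literals {V=1, W=0, X=1, Z=1}.
                      branch 2.1.2.2.2.2 (add F V, F V):
                        × closes — contains both V and !V.
      branch 2.2 (add T Y):
        T (!Y || (V == V)): β-rule — branch into T !Y  //  T (V == V).
          branch 2.2.1 (add T !Y):
            × closes — contains both Y and !Y.
          branch 2.2.2 (add T (V == V)):
            T (X -> Z): β-rule — branch into F X  //  T Z.
              branch 2.2.2.1 (add F X):
                T (V == V): β-rule — branch into T V, T V  //  F V, F V.
                  branch 2.2.2.1.1 (add T V, T V):
                    ○ open, literals {V=1, W=0, X=0, Y=1}.
                  branch 2.2.2.1.2 (add F V, F V):
                    × closes — contains both V and !V.
              branch 2.2.2.2 (add T Z):
                T (V == V): β-rule — branch into T V, T V  //  F V, F V.
                  branch 2.2.2.2.1 (add T V, T V):
                    ○ open, literals {V=1, W=0, Y=1, Z=1}.
                  branch 2.2.2.2.2 (add F V, F V):
                    × closes — contains both V and !V.
16 branches closed, 8 open.
Each open branch fixes some atoms; the unmentioned ones are free. Counting distinct full assignments: branch {V=1, W=0, X=0, Y=0} (Z, U) contributes 4 new; branch {V=1, W=0, Y=0, Z=1} (X, U) contributes 2 new; branch {V=1, W=0, X=1, Y=0, Z=1} (U) contributes 0 new; branch {V=1, W=0, X=0, Y=0} (Z, U) contributes 0 new; branch {V=1, W=0, Y=0, Z=1} (X, U) contributes 0 new; branch {V=1, W=0, X=1, Z=1} (Y, U) contributes 2 new; branch {V=1, W=0, X=0, Y=1} (Z, U) contributes 4 new; branch {V=1, W=0, Y=1, Z=1} (X, U) contributes 0 new. Total: 12.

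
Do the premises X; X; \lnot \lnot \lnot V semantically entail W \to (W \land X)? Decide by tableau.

Yes

Initial set: {T X; T X; T \lnot \lnot \lnot V; F (W \to (W \land X))}.
T \lnot \lnot \lnot V: drop double negation, giving T \lnot V.
F (W \to (W \land X)): α-rule — add T W, F (W \land X).
F (W \land X): β-rule — branch into F W  //  F X.
  branch 1 (add F W):
    × closes — contains both W and \lnot W.
  branch 2 (add F X):
    × closes — contains both X and \lnot X.
All 2 branches close.
Every branch closed, so the premises entail the conclusion.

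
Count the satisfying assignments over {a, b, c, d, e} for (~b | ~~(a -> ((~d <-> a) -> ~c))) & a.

Initial set: {((~b | ~~(a -> ((~d <-> a) -> ~c))) & a)}.
((~b | ~~(a -> ((~d <-> a) -> ~c))) & a): α-rule — add (~b | ~~(a -> ((~d <-> a) -> ~c))), a.
(~b | ~~(a -> ((~d <-> a) -> ~c))): β-rule — branch into ~b  //  ~~(a -> ((~d <-> a) -> ~c)).
  branch 1 (add ~b):
    ○ open, literals {a=true, b=false}.
  branch 2 (add ~~(a -> ((~d <-> a) -> ~c))):
    ~~(a -> ((~d <-> a) -> ~c)): drop double negation, giving (a -> ((~d <-> a) -> ~c)).
    (a -> ((~d <-> a) -> ~c)): β-rule — branch into ~a  //  ((~d <-> a) -> ~c).
      branch 2.1 (add ~a):
        × closes — contains both a and ~a.
      branch 2.2 (add ((~d <-> a) -> ~c)):
        ((~d <-> a) -> ~c): β-rule — branch into ~(~d <-> a)  //  ~c.
          branch 2.2.1 (add ~(~d <-> a)):
            ~(~d <-> a): β-rule — branch into ~d, ~a  //  ~~d, a.
              branch 2.2.1.1 (add ~d, ~a):
                × closes — contains both a and ~a.
              branch 2.2.1.2 (add ~~d, a):
                ○ open, literals {a=true, d=true}.
          branch 2.2.2 (add ~c):
            ○ open, literals {a=true, c=false}.
2 branches closed, 3 open.
Each open branch fixes some atoms; the unmentioned ones are free. Counting distinct full assignments: branch {a=true, b=false} (c, d, e) contributes 8 new; branch {a=true, d=true} (b, c, e) contributes 4 new; branch {a=true, c=false} (b, d, e) contributes 2 new. Total: 14.

14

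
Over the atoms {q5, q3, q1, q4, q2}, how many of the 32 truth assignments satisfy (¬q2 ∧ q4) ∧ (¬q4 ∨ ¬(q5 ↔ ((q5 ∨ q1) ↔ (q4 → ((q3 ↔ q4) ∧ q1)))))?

6

Initial set: {T ((¬q2 ∧ q4) ∧ (¬q4 ∨ ¬(q5 ↔ ((q5 ∨ q1) ↔ (q4 → ((q3 ↔ q4) ∧ q1))))))}.
T ((¬q2 ∧ q4) ∧ (¬q4 ∨ ¬(q5 ↔ ((q5 ∨ q1) ↔ (q4 → ((q3 ↔ q4) ∧ q1)))))): α-rule — add T (¬q2 ∧ q4), T (¬q4 ∨ ¬(q5 ↔ ((q5 ∨ q1) ↔ (q4 → ((q3 ↔ q4) ∧ q1))))).
T (¬q2 ∧ q4): α-rule — add T ¬q2, T q4.
T (¬q4 ∨ ¬(q5 ↔ ((q5 ∨ q1) ↔ (q4 → ((q3 ↔ q4) ∧ q1))))): β-rule — branch into T ¬q4  //  T ¬(q5 ↔ ((q5 ∨ q1) ↔ (q4 → ((q3 ↔ q4) ∧ q1)))).
  branch 1 (add T ¬q4):
    × closes — contains both q4 and ¬q4.
  branch 2 (add T ¬(q5 ↔ ((q5 ∨ q1) ↔ (q4 → ((q3 ↔ q4) ∧ q1))))):
    T ¬(q5 ↔ ((q5 ∨ q1) ↔ (q4 → ((q3 ↔ q4) ∧ q1)))): β-rule — branch into T q5, F ((q5 ∨ q1) ↔ (q4 → ((q3 ↔ q4) ∧ q1)))  //  F q5, T ((q5 ∨ q1) ↔ (q4 → ((q3 ↔ q4) ∧ q1))).
      branch 2.1 (add T q5, F ((q5 ∨ q1) ↔ (q4 → ((q3 ↔ q4) ∧ q1)))):
        F ((q5 ∨ q1) ↔ (q4 → ((q3 ↔ q4) ∧ q1))): β-rule — branch into T (q5 ∨ q1), F (q4 → ((q3 ↔ q4) ∧ q1))  //  F (q5 ∨ q1), T (q4 → ((q3 ↔ q4) ∧ q1)).
          branch 2.1.1 (add T (q5 ∨ q1), F (q4 → ((q3 ↔ q4) ∧ q1))):
            F (q4 → ((q3 ↔ q4) ∧ q1)): α-rule — add T q4, F ((q3 ↔ q4) ∧ q1).
            T (q5 ∨ q1): β-rule — branch into T q5  //  T q1.
              branch 2.1.1.1 (add T q5):
                F ((q3 ↔ q4) ∧ q1): β-rule — branch into F (q3 ↔ q4)  //  F q1.
                  branch 2.1.1.1.1 (add F (q3 ↔ q4)):
                    F (q3 ↔ q4): β-rule — branch into T q3, F q4  //  F q3, T q4.
                      branch 2.1.1.1.1.1 (add T q3, F q4):
                        × closes — contains both q4 and ¬q4.
                      branch 2.1.1.1.1.2 (add F q3, T q4):
                        ○ open, literals {q2=F, q3=F, q4=T, q5=T}.
                  branch 2.1.1.1.2 (add F q1):
                    ○ open, literals {q1=F, q2=F, q4=T, q5=T}.
              branch 2.1.1.2 (add T q1):
                F ((q3 ↔ q4) ∧ q1): β-rule — branch into F (q3 ↔ q4)  //  F q1.
                  branch 2.1.1.2.1 (add F (q3 ↔ q4)):
                    F (q3 ↔ q4): β-rule — branch into T q3, F q4  //  F q3, T q4.
                      branch 2.1.1.2.1.1 (add T q3, F q4):
                        × closes — contains both q4 and ¬q4.
                      branch 2.1.1.2.1.2 (add F q3, T q4):
                        ○ open, literals {q1=T, q2=F, q3=F, q4=T, q5=T}.
                  branch 2.1.1.2.2 (add F q1):
                    × closes — contains both q1 and ¬q1.
          branch 2.1.2 (add F (q5 ∨ q1), T (q4 → ((q3 ↔ q4) ∧ q1))):
            F (q5 ∨ q1): α-rule — add F q5, F q1.
            × closes — contains both q5 and ¬q5.
      branch 2.2 (add F q5, T ((q5 ∨ q1) ↔ (q4 → ((q3 ↔ q4) ∧ q1)))):
        T ((q5 ∨ q1) ↔ (q4 → ((q3 ↔ q4) ∧ q1))): β-rule — branch into T (q5 ∨ q1), T (q4 → ((q3 ↔ q4) ∧ q1))  //  F (q5 ∨ q1), F (q4 → ((q3 ↔ q4) ∧ q1)).
          branch 2.2.1 (add T (q5 ∨ q1), T (q4 → ((q3 ↔ q4) ∧ q1))):
            T (q5 ∨ q1): β-rule — branch into T q5  //  T q1.
              branch 2.2.1.1 (add T q5):
                × closes — contains both q5 and ¬q5.
              branch 2.2.1.2 (add T q1):
                T (q4 → ((q3 ↔ q4) ∧ q1)): β-rule — branch into F q4  //  T ((q3 ↔ q4) ∧ q1).
                  branch 2.2.1.2.1 (add F q4):
                    × closes — contains both q4 and ¬q4.
                  branch 2.2.1.2.2 (add T ((q3 ↔ q4) ∧ q1)):
                    T ((q3 ↔ q4) ∧ q1): α-rule — add T (q3 ↔ q4), T q1.
                    T (q3 ↔ q4): β-rule — branch into T q3, T q4  //  F q3, F q4.
                      branch 2.2.1.2.2.1 (add T q3, T q4):
                        ○ open, literals {q1=T, q2=F, q3=T, q4=T, q5=F}.
                      branch 2.2.1.2.2.2 (add F q3, F q4):
                        × closes — contains both q4 and ¬q4.
          branch 2.2.2 (add F (q5 ∨ q1), F (q4 → ((q3 ↔ q4) ∧ q1))):
            F (q5 ∨ q1): α-rule — add F q5, F q1.
            F (q4 → ((q3 ↔ q4) ∧ q1)): α-rule — add T q4, F ((q3 ↔ q4) ∧ q1).
            F ((q3 ↔ q4) ∧ q1): β-rule — branch into F (q3 ↔ q4)  //  F q1.
              branch 2.2.2.1 (add F (q3 ↔ q4)):
                F (q3 ↔ q4): β-rule — branch into T q3, F q4  //  F q3, T q4.
                  branch 2.2.2.1.1 (add T q3, F q4):
                    × closes — contains both q4 and ¬q4.
                  branch 2.2.2.1.2 (add F q3, T q4):
                    ○ open, literals {q1=F, q2=F, q3=F, q4=T, q5=F}.
              branch 2.2.2.2 (add F q1):
                ○ open, literals {q1=F, q2=F, q4=T, q5=F}.
9 branches closed, 6 open.
Each open branch fixes some atoms; the unmentioned ones are free. Counting distinct full assignments: branch {q2=F, q3=F, q4=T, q5=T} (q1) contributes 2 new; branch {q1=F, q2=F, q4=T, q5=T} (q3) contributes 1 new; branch {q1=T, q2=F, q3=F, q4=T, q5=T} (none free) contributes 0 new; branch {q1=T, q2=F, q3=T, q4=T, q5=F} (none free) contributes 1 new; branch {q1=F, q2=F, q3=F, q4=T, q5=F} (none free) contributes 1 new; branch {q1=F, q2=F, q4=T, q5=F} (q3) contributes 1 new. Total: 6.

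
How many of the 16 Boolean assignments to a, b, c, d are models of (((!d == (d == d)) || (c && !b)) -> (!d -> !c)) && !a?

6

Initial set: {((((!d == (d == d)) || (c && !b)) -> (!d -> !c)) && !a)}.
((((!d == (d == d)) || (c && !b)) -> (!d -> !c)) && !a): α-rule — add (((!d == (d == d)) || (c && !b)) -> (!d -> !c)), !a.
(((!d == (d == d)) || (c && !b)) -> (!d -> !c)): β-rule — branch into !((!d == (d == d)) || (c && !b))  //  (!d -> !c).
  branch 1 (add !((!d == (d == d)) || (c && !b))):
    !((!d == (d == d)) || (c && !b)): α-rule — add !(!d == (d == d)), !(c && !b).
    !(!d == (d == d)): β-rule — branch into !d, !(d == d)  //  !!d, (d == d).
      branch 1.1 (add !d, !(d == d)):
        !(c && !b): β-rule — branch into !c  //  !!b.
          branch 1.1.1 (add !c):
            !(d == d): β-rule — branch into d, !d  //  !d, d.
              branch 1.1.1.1 (add d, !d):
                × closes — contains both d and !d.
              branch 1.1.1.2 (add !d, d):
                × closes — contains both d and !d.
          branch 1.1.2 (add !!b):
            !(d == d): β-rule — branch into d, !d  //  !d, d.
              branch 1.1.2.1 (add d, !d):
                × closes — contains both d and !d.
              branch 1.1.2.2 (add !d, d):
                × closes — contains both d and !d.
      branch 1.2 (add !!d, (d == d)):
        !(c && !b): β-rule — branch into !c  //  !!b.
          branch 1.2.1 (add !c):
            (d == d): β-rule — branch into d, d  //  !d, !d.
              branch 1.2.1.1 (add d, d):
                ○ open, literals {a=false, c=false, d=true}.
              branch 1.2.1.2 (add !d, !d):
                × closes — contains both d and !d.
          branch 1.2.2 (add !!b):
            (d == d): β-rule — branch into d, d  //  !d, !d.
              branch 1.2.2.1 (add d, d):
                ○ open, literals {a=false, b=true, d=true}.
              branch 1.2.2.2 (add !d, !d):
                × closes — contains both d and !d.
  branch 2 (add (!d -> !c)):
    (!d -> !c): β-rule — branch into !!d  //  !c.
      branch 2.1 (add !!d):
        ○ open, literals {a=false, d=true}.
      branch 2.2 (add !c):
        ○ open, literals {a=false, c=false}.
6 branches closed, 4 open.
Each open branch fixes some atoms; the unmentioned ones are free. Counting distinct full assignments: branch {a=false, c=false, d=true} (b) contributes 2 new; branch {a=false, b=true, d=true} (c) contributes 1 new; branch {a=false, d=true} (b, c) contributes 1 new; branch {a=false, c=false} (b, d) contributes 2 new. Total: 6.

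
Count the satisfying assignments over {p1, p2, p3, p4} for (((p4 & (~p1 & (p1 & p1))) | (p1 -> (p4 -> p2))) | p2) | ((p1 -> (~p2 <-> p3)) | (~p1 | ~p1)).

15

Initial set: {((((p4 & (~p1 & (p1 & p1))) | (p1 -> (p4 -> p2))) | p2) | ((p1 -> (~p2 <-> p3)) | (~p1 | ~p1)))}.
((((p4 & (~p1 & (p1 & p1))) | (p1 -> (p4 -> p2))) | p2) | ((p1 -> (~p2 <-> p3)) | (~p1 | ~p1))): β-rule — branch into (((p4 & (~p1 & (p1 & p1))) | (p1 -> (p4 -> p2))) | p2)  //  ((p1 -> (~p2 <-> p3)) | (~p1 | ~p1)).
  branch 1 (add (((p4 & (~p1 & (p1 & p1))) | (p1 -> (p4 -> p2))) | p2)):
    (((p4 & (~p1 & (p1 & p1))) | (p1 -> (p4 -> p2))) | p2): β-rule — branch into ((p4 & (~p1 & (p1 & p1))) | (p1 -> (p4 -> p2)))  //  p2.
      branch 1.1 (add ((p4 & (~p1 & (p1 & p1))) | (p1 -> (p4 -> p2)))):
        ((p4 & (~p1 & (p1 & p1))) | (p1 -> (p4 -> p2))): β-rule — branch into (p4 & (~p1 & (p1 & p1)))  //  (p1 -> (p4 -> p2)).
          branch 1.1.1 (add (p4 & (~p1 & (p1 & p1)))):
            (p4 & (~p1 & (p1 & p1))): α-rule — add p4, (~p1 & (p1 & p1)).
            (~p1 & (p1 & p1)): α-rule — add ~p1, (p1 & p1).
            (p1 & p1): α-rule — add p1, p1.
            × closes — contains both p1 and ~p1.
          branch 1.1.2 (add (p1 -> (p4 -> p2))):
            (p1 -> (p4 -> p2)): β-rule — branch into ~p1  //  (p4 -> p2).
              branch 1.1.2.1 (add ~p1):
                ○ open, literals {p1=F}.
              branch 1.1.2.2 (add (p4 -> p2)):
                (p4 -> p2): β-rule — branch into ~p4  //  p2.
                  branch 1.1.2.2.1 (add ~p4):
                    ○ open, literals {p4=F}.
                  branch 1.1.2.2.2 (add p2):
                    ○ open, literals {p2=T}.
      branch 1.2 (add p2):
        ○ open, literals {p2=T}.
  branch 2 (add ((p1 -> (~p2 <-> p3)) | (~p1 | ~p1))):
    ((p1 -> (~p2 <-> p3)) | (~p1 | ~p1)): β-rule — branch into (p1 -> (~p2 <-> p3))  //  (~p1 | ~p1).
      branch 2.1 (add (p1 -> (~p2 <-> p3))):
        (p1 -> (~p2 <-> p3)): β-rule — branch into ~p1  //  (~p2 <-> p3).
          branch 2.1.1 (add ~p1):
            ○ open, literals {p1=F}.
          branch 2.1.2 (add (~p2 <-> p3)):
            (~p2 <-> p3): β-rule — branch into ~p2, p3  //  ~~p2, ~p3.
              branch 2.1.2.1 (add ~p2, p3):
                ○ open, literals {p2=F, p3=T}.
              branch 2.1.2.2 (add ~~p2, ~p3):
                ○ open, literals {p2=T, p3=F}.
      branch 2.2 (add (~p1 | ~p1)):
        (~p1 | ~p1): β-rule — branch into ~p1  //  ~p1.
          branch 2.2.1 (add ~p1):
            ○ open, literals {p1=F}.
          branch 2.2.2 (add ~p1):
            ○ open, literals {p1=F}.
1 branch closed, 9 open.
Each open branch fixes some atoms; the unmentioned ones are free. Counting distinct full assignments: branch {p1=F} (p2, p3, p4) contributes 8 new; branch {p4=F} (p1, p2, p3) contributes 4 new; branch {p2=T} (p1, p3, p4) contributes 2 new; branch {p2=T} (p1, p3, p4) contributes 0 new; branch {p1=F} (p2, p3, p4) contributes 0 new; branch {p2=F, p3=T} (p1, p4) contributes 1 new; branch {p2=T, p3=F} (p1, p4) contributes 0 new; branch {p1=F} (p2, p3, p4) contributes 0 new; branch {p1=F} (p2, p3, p4) contributes 0 new. Total: 15.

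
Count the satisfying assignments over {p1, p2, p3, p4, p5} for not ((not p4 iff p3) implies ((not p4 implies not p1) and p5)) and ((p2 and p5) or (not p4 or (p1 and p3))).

6

Initial set: {(not ((not p4 iff p3) implies ((not p4 implies not p1) and p5)) and ((p2 and p5) or (not p4 or (p1 and p3))))}.
(not ((not p4 iff p3) implies ((not p4 implies not p1) and p5)) and ((p2 and p5) or (not p4 or (p1 and p3)))): α-rule — add not ((not p4 iff p3) implies ((not p4 implies not p1) and p5)), ((p2 and p5) or (not p4 or (p1 and p3))).
not ((not p4 iff p3) implies ((not p4 implies not p1) and p5)): α-rule — add (not p4 iff p3), not ((not p4 implies not p1) and p5).
((p2 and p5) or (not p4 or (p1 and p3))): β-rule — branch into (p2 and p5)  //  (not p4 or (p1 and p3)).
  branch 1 (add (p2 and p5)):
    (p2 and p5): α-rule — add p2, p5.
    (not p4 iff p3): β-rule — branch into not p4, p3  //  not not p4, not p3.
      branch 1.1 (add not p4, p3):
        not ((not p4 implies not p1) and p5): β-rule — branch into not (not p4 implies not p1)  //  not p5.
          branch 1.1.1 (add not (not p4 implies not p1)):
            not (not p4 implies not p1): α-rule — add not p4, not not p1.
            ○ open, literals {p1=T, p2=T, p3=T, p4=F, p5=T}.
          branch 1.1.2 (add not p5):
            × closes — contains both p5 and not p5.
      branch 1.2 (add not not p4, not p3):
        not ((not p4 implies not p1) and p5): β-rule — branch into not (not p4 implies not p1)  //  not p5.
          branch 1.2.1 (add not (not p4 implies not p1)):
            not (not p4 implies not p1): α-rule — add not p4, not not p1.
            × closes — contains both p4 and not p4.
          branch 1.2.2 (add not p5):
            × closes — contains both p5 and not p5.
  branch 2 (add (not p4 or (p1 and p3))):
    (not p4 iff p3): β-rule — branch into not p4, p3  //  not not p4, not p3.
      branch 2.1 (add not p4, p3):
        not ((not p4 implies not p1) and p5): β-rule — branch into not (not p4 implies not p1)  //  not p5.
          branch 2.1.1 (add not (not p4 implies not p1)):
            not (not p4 implies not p1): α-rule — add not p4, not not p1.
            (not p4 or (p1 and p3)): β-rule — branch into not p4  //  (p1 and p3).
              branch 2.1.1.1 (add not p4):
                ○ open, literals {p1=T, p3=T, p4=F}.
              branch 2.1.1.2 (add (p1 and p3)):
                (p1 and p3): α-rule — add p1, p3.
                ○ open, literals {p1=T, p3=T, p4=F}.
          branch 2.1.2 (add not p5):
            (not p4 or (p1 and p3)): β-rule — branch into not p4  //  (p1 and p3).
              branch 2.1.2.1 (add not p4):
                ○ open, literals {p3=T, p4=F, p5=F}.
              branch 2.1.2.2 (add (p1 and p3)):
                (p1 and p3): α-rule — add p1, p3.
                ○ open, literals {p1=T, p3=T, p4=F, p5=F}.
      branch 2.2 (add not not p4, not p3):
        not ((not p4 implies not p1) and p5): β-rule — branch into not (not p4 implies not p1)  //  not p5.
          branch 2.2.1 (add not (not p4 implies not p1)):
            not (not p4 implies not p1): α-rule — add not p4, not not p1.
            × closes — contains both p4 and not p4.
          branch 2.2.2 (add not p5):
            (not p4 or (p1 and p3)): β-rule — branch into not p4  //  (p1 and p3).
              branch 2.2.2.1 (add not p4):
                × closes — contains both p4 and not p4.
              branch 2.2.2.2 (add (p1 and p3)):
                (p1 and p3): α-rule — add p1, p3.
                × closes — contains both p3 and not p3.
6 branches closed, 5 open.
Each open branch fixes some atoms; the unmentioned ones are free. Counting distinct full assignments: branch {p1=T, p2=T, p3=T, p4=F, p5=T} (none free) contributes 1 new; branch {p1=T, p3=T, p4=F} (p2, p5) contributes 3 new; branch {p1=T, p3=T, p4=F} (p2, p5) contributes 0 new; branch {p3=T, p4=F, p5=F} (p1, p2) contributes 2 new; branch {p1=T, p3=T, p4=F, p5=F} (p2) contributes 0 new. Total: 6.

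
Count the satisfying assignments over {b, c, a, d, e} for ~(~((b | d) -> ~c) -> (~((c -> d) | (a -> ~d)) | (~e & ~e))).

Initial set: {~(~((b | d) -> ~c) -> (~((c -> d) | (a -> ~d)) | (~e & ~e)))}.
~(~((b | d) -> ~c) -> (~((c -> d) | (a -> ~d)) | (~e & ~e))): α-rule — add ~((b | d) -> ~c), ~(~((c -> d) | (a -> ~d)) | (~e & ~e)).
~((b | d) -> ~c): α-rule — add (b | d), ~~c.
~(~((c -> d) | (a -> ~d)) | (~e & ~e)): α-rule — add ~~((c -> d) | (a -> ~d)), ~(~e & ~e).
(b | d): β-rule — branch into b  //  d.
  branch 1 (add b):
    ~~((c -> d) | (a -> ~d)): β-rule — branch into (c -> d)  //  (a -> ~d).
      branch 1.1 (add (c -> d)):
        ~(~e & ~e): β-rule — branch into ~~e  //  ~~e.
          branch 1.1.1 (add ~~e):
            (c -> d): β-rule — branch into ~c  //  d.
              branch 1.1.1.1 (add ~c):
                × closes — contains both c and ~c.
              branch 1.1.1.2 (add d):
                ○ open, literals {b=T, c=T, d=T, e=T}.
          branch 1.1.2 (add ~~e):
            (c -> d): β-rule — branch into ~c  //  d.
              branch 1.1.2.1 (add ~c):
                × closes — contains both c and ~c.
              branch 1.1.2.2 (add d):
                ○ open, literals {b=T, c=T, d=T, e=T}.
      branch 1.2 (add (a -> ~d)):
        ~(~e & ~e): β-rule — branch into ~~e  //  ~~e.
          branch 1.2.1 (add ~~e):
            (a -> ~d): β-rule — branch into ~a  //  ~d.
              branch 1.2.1.1 (add ~a):
                ○ open, literals {a=F, b=T, c=T, e=T}.
              branch 1.2.1.2 (add ~d):
                ○ open, literals {b=T, c=T, d=F, e=T}.
          branch 1.2.2 (add ~~e):
            (a -> ~d): β-rule — branch into ~a  //  ~d.
              branch 1.2.2.1 (add ~a):
                ○ open, literals {a=F, b=T, c=T, e=T}.
              branch 1.2.2.2 (add ~d):
                ○ open, literals {b=T, c=T, d=F, e=T}.
  branch 2 (add d):
    ~~((c -> d) | (a -> ~d)): β-rule — branch into (c -> d)  //  (a -> ~d).
      branch 2.1 (add (c -> d)):
        ~(~e & ~e): β-rule — branch into ~~e  //  ~~e.
          branch 2.1.1 (add ~~e):
            (c -> d): β-rule — branch into ~c  //  d.
              branch 2.1.1.1 (add ~c):
                × closes — contains both c and ~c.
              branch 2.1.1.2 (add d):
                ○ open, literals {c=T, d=T, e=T}.
          branch 2.1.2 (add ~~e):
            (c -> d): β-rule — branch into ~c  //  d.
              branch 2.1.2.1 (add ~c):
                × closes — contains both c and ~c.
              branch 2.1.2.2 (add d):
                ○ open, literals {c=T, d=T, e=T}.
      branch 2.2 (add (a -> ~d)):
        ~(~e & ~e): β-rule — branch into ~~e  //  ~~e.
          branch 2.2.1 (add ~~e):
            (a -> ~d): β-rule — branch into ~a  //  ~d.
              branch 2.2.1.1 (add ~a):
                ○ open, literals {a=F, c=T, d=T, e=T}.
              branch 2.2.1.2 (add ~d):
                × closes — contains both d and ~d.
          branch 2.2.2 (add ~~e):
            (a -> ~d): β-rule — branch into ~a  //  ~d.
              branch 2.2.2.1 (add ~a):
                ○ open, literals {a=F, c=T, d=T, e=T}.
              branch 2.2.2.2 (add ~d):
                × closes — contains both d and ~d.
6 branches closed, 10 open.
Each open branch fixes some atoms; the unmentioned ones are free. Counting distinct full assignments: branch {b=T, c=T, d=T, e=T} (a) contributes 2 new; branch {b=T, c=T, d=T, e=T} (a) contributes 0 new; branch {a=F, b=T, c=T, e=T} (d) contributes 1 new; branch {b=T, c=T, d=F, e=T} (a) contributes 1 new; branch {a=F, b=T, c=T, e=T} (d) contributes 0 new; branch {b=T, c=T, d=F, e=T} (a) contributes 0 new; branch {c=T, d=T, e=T} (b, a) contributes 2 new; branch {c=T, d=T, e=T} (b, a) contributes 0 new; branch {a=F, c=T, d=T, e=T} (b) contributes 0 new; branch {a=F, c=T, d=T, e=T} (b) contributes 0 new. Total: 6.

6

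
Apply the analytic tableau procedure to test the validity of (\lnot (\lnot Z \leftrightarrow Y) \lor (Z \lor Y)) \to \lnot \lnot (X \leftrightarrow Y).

Not valid

Assume the negation and expand:
Initial set: {F ((\lnot (\lnot Z \leftrightarrow Y) \lor (Z \lor Y)) \to \lnot \lnot (X \leftrightarrow Y))}.
F ((\lnot (\lnot Z \leftrightarrow Y) \lor (Z \lor Y)) \to \lnot \lnot (X \leftrightarrow Y)): α-rule — add T (\lnot (\lnot Z \leftrightarrow Y) \lor (Z \lor Y)), F \lnot \lnot (X \leftrightarrow Y).
F \lnot \lnot (X \leftrightarrow Y): drop double negation, giving F (X \leftrightarrow Y).
T (\lnot (\lnot Z \leftrightarrow Y) \lor (Z \lor Y)): β-rule — branch into T \lnot (\lnot Z \leftrightarrow Y)  //  T (Z \lor Y).
  branch 1 (add T \lnot (\lnot Z \leftrightarrow Y)):
    F (X \leftrightarrow Y): β-rule — branch into T X, F Y  //  F X, T Y.
      branch 1.1 (add T X, F Y):
        T \lnot (\lnot Z \leftrightarrow Y): β-rule — branch into T \lnot Z, F Y  //  F \lnot Z, T Y.
          branch 1.1.1 (add T \lnot Z, F Y):
            ○ open, literals {X=true, Y=false, Z=false}.
          branch 1.1.2 (add F \lnot Z, T Y):
            × closes — contains both Y and \lnot Y.
      branch 1.2 (add F X, T Y):
        T \lnot (\lnot Z \leftrightarrow Y): β-rule — branch into T \lnot Z, F Y  //  F \lnot Z, T Y.
          branch 1.2.1 (add T \lnot Z, F Y):
            × closes — contains both Y and \lnot Y.
          branch 1.2.2 (add F \lnot Z, T Y):
            ○ open, literals {X=false, Y=true, Z=true}.
  branch 2 (add T (Z \lor Y)):
    F (X \leftrightarrow Y): β-rule — branch into T X, F Y  //  F X, T Y.
      branch 2.1 (add T X, F Y):
        T (Z \lor Y): β-rule — branch into T Z  //  T Y.
          branch 2.1.1 (add T Z):
            ○ open, literals {X=true, Y=false, Z=true}.
          branch 2.1.2 (add T Y):
            × closes — contains both Y and \lnot Y.
      branch 2.2 (add F X, T Y):
        T (Z \lor Y): β-rule — branch into T Z  //  T Y.
          branch 2.2.1 (add T Z):
            ○ open, literals {X=false, Y=true, Z=true}.
          branch 2.2.2 (add T Y):
            ○ open, literals {X=false, Y=true}.
3 branches closed, 5 open.
An open branch gives a countermodel: X=true, Y=false, Z=false (unmentioned atoms arbitrary); under it the original formula is false.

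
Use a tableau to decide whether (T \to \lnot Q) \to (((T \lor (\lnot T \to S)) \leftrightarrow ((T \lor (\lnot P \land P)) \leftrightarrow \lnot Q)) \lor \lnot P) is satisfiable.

Initial set: {((T \to \lnot Q) \to (((T \lor (\lnot T \to S)) \leftrightarrow ((T \lor (\lnot P \land P)) \leftrightarrow \lnot Q)) \lor \lnot P))}.
((T \to \lnot Q) \to (((T \lor (\lnot T \to S)) \leftrightarrow ((T \lor (\lnot P \land P)) \leftrightarrow \lnot Q)) \lor \lnot P)): β-rule — branch into \lnot (T \to \lnot Q)  //  (((T \lor (\lnot T \to S)) \leftrightarrow ((T \lor (\lnot P \land P)) \leftrightarrow \lnot Q)) \lor \lnot P).
  branch 1 (add \lnot (T \to \lnot Q)):
    \lnot (T \to \lnot Q): α-rule — add T, \lnot \lnot Q.
    ○ open, literals {Q=T, T=T}.
  branch 2 (add (((T \lor (\lnot T \to S)) \leftrightarrow ((T \lor (\lnot P \land P)) \leftrightarrow \lnot Q)) \lor \lnot P)):
    (((T \lor (\lnot T \to S)) \leftrightarrow ((T \lor (\lnot P \land P)) \leftrightarrow \lnot Q)) \lor \lnot P): β-rule — branch into ((T \lor (\lnot T \to S)) \leftrightarrow ((T \lor (\lnot P \land P)) \leftrightarrow \lnot Q))  //  \lnot P.
      branch 2.1 (add ((T \lor (\lnot T \to S)) \leftrightarrow ((T \lor (\lnot P \land P)) \leftrightarrow \lnot Q))):
        ((T \lor (\lnot T \to S)) \leftrightarrow ((T \lor (\lnot P \land P)) \leftrightarrow \lnot Q)): β-rule — branch into (T \lor (\lnot T \to S)), ((T \lor (\lnot P \land P)) \leftrightarrow \lnot Q)  //  \lnot (T \lor (\lnot T \to S)), \lnot ((T \lor (\lnot P \land P)) \leftrightarrow \lnot Q).
          branch 2.1.1 (add (T \lor (\lnot T \to S)), ((T \lor (\lnot P \land P)) \leftrightarrow \lnot Q)):
            (T \lor (\lnot T \to S)): β-rule — branch into T  //  (\lnot T \to S).
              branch 2.1.1.1 (add T):
                ((T \lor (\lnot P \land P)) \leftrightarrow \lnot Q): β-rule — branch into (T \lor (\lnot P \land P)), \lnot Q  //  \lnot (T \lor (\lnot P \land P)), \lnot \lnot Q.
                  branch 2.1.1.1.1 (add (T \lor (\lnot P \land P)), \lnot Q):
                    (T \lor (\lnot P \land P)): β-rule — branch into T  //  (\lnot P \land P).
                      branch 2.1.1.1.1.1 (add T):
                        ○ open, literals {Q=F, T=T}.
                      branch 2.1.1.1.1.2 (add (\lnot P \land P)):
                        (\lnot P \land P): α-rule — add \lnot P, P.
                        × closes — contains both P and \lnot P.
                  branch 2.1.1.1.2 (add \lnot (T \lor (\lnot P \land P)), \lnot \lnot Q):
                    \lnot (T \lor (\lnot P \land P)): α-rule — add \lnot T, \lnot (\lnot P \land P).
                    × closes — contains both T and \lnot T.
              branch 2.1.1.2 (add (\lnot T \to S)):
                ((T \lor (\lnot P \land P)) \leftrightarrow \lnot Q): β-rule — branch into (T \lor (\lnot P \land P)), \lnot Q  //  \lnot (T \lor (\lnot P \land P)), \lnot \lnot Q.
                  branch 2.1.1.2.1 (add (T \lor (\lnot P \land P)), \lnot Q):
                    (\lnot T \to S): β-rule — branch into \lnot \lnot T  //  S.
                      branch 2.1.1.2.1.1 (add \lnot \lnot T):
                        (T \lor (\lnot P \land P)): β-rule — branch into T  //  (\lnot P \land P).
                          branch 2.1.1.2.1.1.1 (add T):
                            ○ open, literals {Q=F, T=T}.
                          branch 2.1.1.2.1.1.2 (add (\lnot P \land P)):
                            (\lnot P \land P): α-rule — add \lnot P, P.
                            × closes — contains both P and \lnot P.
                      branch 2.1.1.2.1.2 (add S):
                        (T \lor (\lnot P \land P)): β-rule — branch into T  //  (\lnot P \land P).
                          branch 2.1.1.2.1.2.1 (add T):
                            ○ open, literals {Q=F, S=T, T=T}.
                          branch 2.1.1.2.1.2.2 (add (\lnot P \land P)):
                            (\lnot P \land P): α-rule — add \lnot P, P.
                            × closes — contains both P and \lnot P.
                  branch 2.1.1.2.2 (add \lnot (T \lor (\lnot P \land P)), \lnot \lnot Q):
                    \lnot (T \lor (\lnot P \land P)): α-rule — add \lnot T, \lnot (\lnot P \land P).
                    (\lnot T \to S): β-rule — branch into \lnot \lnot T  //  S.
                      branch 2.1.1.2.2.1 (add \lnot \lnot T):
                        × closes — contains both T and \lnot T.
                      branch 2.1.1.2.2.2 (add S):
                        \lnot (\lnot P \land P): β-rule — branch into \lnot \lnot P  //  \lnot P.
                          branch 2.1.1.2.2.2.1 (add \lnot \lnot P):
                            ○ open, literals {P=T, Q=T, S=T, T=F}.
                          branch 2.1.1.2.2.2.2 (add \lnot P):
                            ○ open, literals {P=F, Q=T, S=T, T=F}.
          branch 2.1.2 (add \lnot (T \lor (\lnot T \to S)), \lnot ((T \lor (\lnot P \land P)) \leftrightarrow \lnot Q)):
            \lnot (T \lor (\lnot T \to S)): α-rule — add \lnot T, \lnot (\lnot T \to S).
            \lnot (\lnot T \to S): α-rule — add \lnot T, \lnot S.
            \lnot ((T \lor (\lnot P \land P)) \leftrightarrow \lnot Q): β-rule — branch into (T \lor (\lnot P \land P)), \lnot \lnot Q  //  \lnot (T \lor (\lnot P \land P)), \lnot Q.
              branch 2.1.2.1 (add (T \lor (\lnot P \land P)), \lnot \lnot Q):
                (T \lor (\lnot P \land P)): β-rule — branch into T  //  (\lnot P \land P).
                  branch 2.1.2.1.1 (add T):
                    × closes — contains both T and \lnot T.
                  branch 2.1.2.1.2 (add (\lnot P \land P)):
                    (\lnot P \land P): α-rule — add \lnot P, P.
                    × closes — contains both P and \lnot P.
              branch 2.1.2.2 (add \lnot (T \lor (\lnot P \land P)), \lnot Q):
                \lnot (T \lor (\lnot P \land P)): α-rule — add \lnot T, \lnot (\lnot P \land P).
                \lnot (\lnot P \land P): β-rule — branch into \lnot \lnot P  //  \lnot P.
                  branch 2.1.2.2.1 (add \lnot \lnot P):
                    ○ open, literals {P=T, Q=F, S=F, T=F}.
                  branch 2.1.2.2.2 (add \lnot P):
                    ○ open, literals {P=F, Q=F, S=F, T=F}.
      branch 2.2 (add \lnot P):
        ○ open, literals {P=F}.
7 branches closed, 9 open.
An open branch gives a satisfying assignment: Q=T, T=T.

Satisfiable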